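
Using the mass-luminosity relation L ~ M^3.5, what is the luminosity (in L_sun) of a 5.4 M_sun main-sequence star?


L/L_sun = (M/M_sun)^3.5 = 5.4^3.5 = 365.9133

365.9133 L_sun


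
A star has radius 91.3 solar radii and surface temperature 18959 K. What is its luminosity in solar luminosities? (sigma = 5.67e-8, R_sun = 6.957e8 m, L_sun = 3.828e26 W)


R = 91.3 * 6.957e8 m = 6.351741e+10 m. L = 4*pi*R^2*sigma*T^4 = 4*pi*(6.351741e+10)^2 * 5.67e-8 * 18959^4 = 3.71398539e+32 W. L/L_sun = 3.71398539e+32 / 3.828e26 = 970215.6191

970215.6191 L_sun


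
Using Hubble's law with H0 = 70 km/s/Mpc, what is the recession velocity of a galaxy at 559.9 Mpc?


v = H0 * d = 70 * 559.9 = 39193.0

39193.0 km/s


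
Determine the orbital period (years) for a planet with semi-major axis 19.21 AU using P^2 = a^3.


P = a^(3/2) = 19.21^1.5 = 84.1959

84.1959 years


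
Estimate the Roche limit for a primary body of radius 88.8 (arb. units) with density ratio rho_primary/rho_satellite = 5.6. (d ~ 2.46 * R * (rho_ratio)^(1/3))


d_Roche = 2.46 * 88.8 * 5.6^(1/3) = 387.9217

387.9217


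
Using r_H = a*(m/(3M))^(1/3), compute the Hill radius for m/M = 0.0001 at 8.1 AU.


r_H = a * (m/3M)^(1/3) = 8.1 * (0.0001/3)^(1/3) = 0.2607

0.2607 AU


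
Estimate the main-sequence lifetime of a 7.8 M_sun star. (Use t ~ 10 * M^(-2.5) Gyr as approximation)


t = 10 * M^(-2.5) = 10 * 7.8^(-2.5) = 0.0589

0.0589 Gyr


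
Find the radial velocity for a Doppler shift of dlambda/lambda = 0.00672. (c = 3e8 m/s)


v = (dlambda/lambda) * c = 0.00672 * 3e8 = 2.016e+06

2.016e+06 m/s


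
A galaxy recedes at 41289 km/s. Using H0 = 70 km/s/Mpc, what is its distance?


d = v / H0 = 41289 / 70 = 589.8429

589.8429 Mpc


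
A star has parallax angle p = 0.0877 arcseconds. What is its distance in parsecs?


d = 1/p = 1/0.0877 = 11.4025

11.4025 pc


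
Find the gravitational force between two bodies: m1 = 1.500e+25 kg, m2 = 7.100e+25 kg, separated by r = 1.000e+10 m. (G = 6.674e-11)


F = G*m1*m2/r^2 = 6.674e-11 * 1.500e+25 * 7.100e+25 / (1.000e+10)^2 = 6.674e-11 * 1.065e+51 / 1.000e+20 = 7.108e+20

7.108e+20 N


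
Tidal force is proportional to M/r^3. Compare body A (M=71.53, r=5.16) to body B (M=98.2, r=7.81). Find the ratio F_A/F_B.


Ratio = (M1/r1^3) / (M2/r2^3) = (71.53/5.16^3) / (98.2/7.81^3) = 2.5257

2.5257


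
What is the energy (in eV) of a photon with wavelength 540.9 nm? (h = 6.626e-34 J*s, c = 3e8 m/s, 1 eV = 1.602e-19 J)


E = hc/lambda = 6.626e-34 * 3e8 / 5.409e-07 = 3.675e-19 J = 2.294 eV

2.294 eV


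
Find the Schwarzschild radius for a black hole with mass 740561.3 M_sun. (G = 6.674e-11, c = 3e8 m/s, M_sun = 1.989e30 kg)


M = 740561.3 * 1.989e30 kg = 1.472976426e+36 kg. rs = 2GM/c^2 = 2 * 6.674e-11 * 1.472976426e+36 / (3e8)^2 = 2.185e+09

2.185e+09 m


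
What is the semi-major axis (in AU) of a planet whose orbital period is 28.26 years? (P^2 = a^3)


a = P^(2/3) = 28.26^(2/3) = 9.2779

9.2779 AU


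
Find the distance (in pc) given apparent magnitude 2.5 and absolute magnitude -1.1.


d = 10^((m - M + 5)/5) = 10^((2.5 - -1.1 + 5)/5) = 52.4807

52.4807 pc


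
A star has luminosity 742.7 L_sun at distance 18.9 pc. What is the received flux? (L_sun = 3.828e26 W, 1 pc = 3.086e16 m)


F = L / (4*pi*d^2) = 2.843e+29 / (4*pi*(5.833e+17)^2) = 6.651e-08

6.651e-08 W/m^2


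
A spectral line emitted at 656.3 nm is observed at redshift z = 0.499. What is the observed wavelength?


lam_obs = lam_emit * (1 + z) = 656.3 * (1 + 0.499) = 983.7937

983.7937 nm


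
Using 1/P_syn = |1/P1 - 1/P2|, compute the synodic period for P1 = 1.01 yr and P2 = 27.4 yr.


1/P_syn = |1/P1 - 1/P2| = |1/1.01 - 1/27.4| => P_syn = 1.0487

1.0487 years


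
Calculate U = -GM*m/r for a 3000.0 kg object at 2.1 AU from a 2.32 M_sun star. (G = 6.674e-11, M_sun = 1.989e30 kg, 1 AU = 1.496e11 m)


M = 2.32 * 1.989e30 kg = 4.61448e+30 kg; r = 2.1 AU * 1.496e11 m/AU = 3.1416e+11 m. U = -GM*m/r = -(6.674e-11 * 4.61448e+30 * 3000.0) / 3.1416e+11 = -2.941e+12

-2.941e+12 J


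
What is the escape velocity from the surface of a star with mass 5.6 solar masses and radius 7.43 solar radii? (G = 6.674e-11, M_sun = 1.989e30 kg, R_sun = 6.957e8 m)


M = 5.6 * 1.989e30 kg = 1.11384e+31 kg; R = 7.43 * 6.957e8 m = 5.169051e+09 m. v_esc = sqrt(2GM/R) = sqrt(2 * 6.674e-11 * 1.11384e+31 / 5.169051e+09) = 536307.778

536307.778 m/s


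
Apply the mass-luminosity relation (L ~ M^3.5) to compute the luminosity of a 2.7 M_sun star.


L/L_sun = (M/M_sun)^3.5 = 2.7^3.5 = 32.3425

32.3425 L_sun


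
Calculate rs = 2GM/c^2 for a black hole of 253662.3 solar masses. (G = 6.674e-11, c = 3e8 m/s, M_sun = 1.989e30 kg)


M = 253662.3 * 1.989e30 kg = 5.045343147e+35 kg. rs = 2GM/c^2 = 2 * 6.674e-11 * 5.045343147e+35 / (3e8)^2 = 7.483e+08

7.483e+08 m


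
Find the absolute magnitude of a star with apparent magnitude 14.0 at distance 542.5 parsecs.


M = m - 5*log10(d) + 5 = 14.0 - 5*log10(542.5) + 5 = 5.328

5.328


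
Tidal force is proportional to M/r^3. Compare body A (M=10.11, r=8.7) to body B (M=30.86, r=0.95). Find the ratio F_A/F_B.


Ratio = (M1/r1^3) / (M2/r2^3) = (10.11/8.7^3) / (30.86/0.95^3) = 4.265e-04

4.265e-04


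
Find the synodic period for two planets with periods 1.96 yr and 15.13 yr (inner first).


1/P_syn = |1/P1 - 1/P2| = |1/1.96 - 1/15.13| => P_syn = 2.2517

2.2517 years


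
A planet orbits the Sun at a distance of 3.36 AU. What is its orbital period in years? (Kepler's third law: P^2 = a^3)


P = a^(3/2) = 3.36^1.5 = 6.159

6.159 years


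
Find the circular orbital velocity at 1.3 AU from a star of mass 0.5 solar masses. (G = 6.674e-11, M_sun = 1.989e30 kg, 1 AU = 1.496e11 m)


v = sqrt(GM/r) = sqrt(6.674e-11 * 9.945e+29 / 1.945e+11) = 18473.8759

18473.8759 m/s


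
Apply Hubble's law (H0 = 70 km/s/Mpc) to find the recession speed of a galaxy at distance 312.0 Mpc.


v = H0 * d = 70 * 312.0 = 21840.0

21840.0 km/s


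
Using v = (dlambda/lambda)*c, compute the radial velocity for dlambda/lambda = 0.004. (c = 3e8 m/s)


v = (dlambda/lambda) * c = 0.004 * 3e8 = 1.200e+06

1.200e+06 m/s


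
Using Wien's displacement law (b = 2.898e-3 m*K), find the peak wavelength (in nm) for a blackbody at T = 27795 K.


lam_max = b / T = 2.898e-3 / 27795 = 1.043e-07 m = 104.2634 nm

104.2634 nm


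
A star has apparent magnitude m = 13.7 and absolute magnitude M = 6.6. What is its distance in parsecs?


d = 10^((m - M + 5)/5) = 10^((13.7 - 6.6 + 5)/5) = 263.0268

263.0268 pc


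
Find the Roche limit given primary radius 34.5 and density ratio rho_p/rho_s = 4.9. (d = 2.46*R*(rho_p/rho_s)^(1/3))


d_Roche = 2.46 * 34.5 * 4.9^(1/3) = 144.1516

144.1516


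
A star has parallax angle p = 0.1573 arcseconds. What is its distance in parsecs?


d = 1/p = 1/0.1573 = 6.3573

6.3573 pc


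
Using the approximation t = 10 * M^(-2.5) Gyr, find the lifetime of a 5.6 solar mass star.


t = 10 * M^(-2.5) = 10 * 5.6^(-2.5) = 0.1348

0.1348 Gyr


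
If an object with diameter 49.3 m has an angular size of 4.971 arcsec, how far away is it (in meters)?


D = size / theta_rad, theta_rad = 4.971 * pi/(180*3600) = 2.410e-05, D = 2.046e+06

2.046e+06 m


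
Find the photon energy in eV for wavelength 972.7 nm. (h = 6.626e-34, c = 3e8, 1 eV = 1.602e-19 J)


E = hc/lambda = 6.626e-34 * 3e8 / 9.727e-07 = 2.044e-19 J = 1.2756 eV

1.2756 eV


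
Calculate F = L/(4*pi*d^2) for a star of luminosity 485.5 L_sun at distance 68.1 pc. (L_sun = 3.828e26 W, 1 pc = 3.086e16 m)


F = L / (4*pi*d^2) = 1.858e+29 / (4*pi*(2.102e+18)^2) = 3.349e-09

3.349e-09 W/m^2


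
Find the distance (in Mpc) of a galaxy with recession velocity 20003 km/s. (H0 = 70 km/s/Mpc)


d = v / H0 = 20003 / 70 = 285.7571

285.7571 Mpc


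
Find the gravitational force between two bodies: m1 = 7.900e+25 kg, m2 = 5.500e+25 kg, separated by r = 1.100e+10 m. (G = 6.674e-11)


F = G*m1*m2/r^2 = 6.674e-11 * 7.900e+25 * 5.500e+25 / (1.100e+10)^2 = 6.674e-11 * 4.345e+51 / 1.210e+20 = 2.397e+21

2.397e+21 N


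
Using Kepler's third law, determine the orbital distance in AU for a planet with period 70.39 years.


a = P^(2/3) = 70.39^(2/3) = 17.048

17.048 AU


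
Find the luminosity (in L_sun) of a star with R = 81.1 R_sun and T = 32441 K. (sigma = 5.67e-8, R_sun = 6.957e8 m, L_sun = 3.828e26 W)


R = 81.1 * 6.957e8 m = 5.642127e+10 m. L = 4*pi*R^2*sigma*T^4 = 4*pi*(5.642127e+10)^2 * 5.67e-8 * 32441^4 = 2.512207859e+33 W. L/L_sun = 2.512207859e+33 / 3.828e26 = 6.563e+06

6.563e+06 L_sun


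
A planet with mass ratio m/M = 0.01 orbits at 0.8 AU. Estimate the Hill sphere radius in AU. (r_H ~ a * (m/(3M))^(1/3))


r_H = a * (m/3M)^(1/3) = 0.8 * (0.01/3)^(1/3) = 0.1195

0.1195 AU


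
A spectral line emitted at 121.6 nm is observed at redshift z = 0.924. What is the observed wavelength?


lam_obs = lam_emit * (1 + z) = 121.6 * (1 + 0.924) = 233.9584

233.9584 nm


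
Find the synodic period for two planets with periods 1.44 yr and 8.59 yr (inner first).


1/P_syn = |1/P1 - 1/P2| = |1/1.44 - 1/8.59| => P_syn = 1.73

1.73 years


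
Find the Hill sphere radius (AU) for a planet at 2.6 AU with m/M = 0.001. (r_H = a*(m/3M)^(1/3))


r_H = a * (m/3M)^(1/3) = 2.6 * (0.001/3)^(1/3) = 0.1803

0.1803 AU


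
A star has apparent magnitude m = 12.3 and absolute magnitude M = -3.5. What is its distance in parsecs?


d = 10^((m - M + 5)/5) = 10^((12.3 - -3.5 + 5)/5) = 14454.3977

14454.3977 pc


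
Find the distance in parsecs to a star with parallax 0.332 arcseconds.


d = 1/p = 1/0.332 = 3.012

3.012 pc


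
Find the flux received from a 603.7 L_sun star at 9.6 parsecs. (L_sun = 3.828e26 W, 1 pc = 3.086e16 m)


F = L / (4*pi*d^2) = 2.311e+29 / (4*pi*(2.963e+17)^2) = 2.095e-07

2.095e-07 W/m^2


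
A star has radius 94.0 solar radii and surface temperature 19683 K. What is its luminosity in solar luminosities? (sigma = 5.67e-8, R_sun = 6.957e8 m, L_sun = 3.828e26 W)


R = 94.0 * 6.957e8 m = 6.53958e+10 m. L = 4*pi*R^2*sigma*T^4 = 4*pi*(6.53958e+10)^2 * 5.67e-8 * 19683^4 = 4.573596077e+32 W. L/L_sun = 4.573596077e+32 / 3.828e26 = 1.195e+06

1.195e+06 L_sun


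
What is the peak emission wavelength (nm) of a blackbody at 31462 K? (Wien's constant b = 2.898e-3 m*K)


lam_max = b / T = 2.898e-3 / 31462 = 9.211e-08 m = 92.1111 nm

92.1111 nm


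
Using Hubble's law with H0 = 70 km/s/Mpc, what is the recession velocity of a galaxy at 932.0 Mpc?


v = H0 * d = 70 * 932.0 = 65240.0

65240.0 km/s


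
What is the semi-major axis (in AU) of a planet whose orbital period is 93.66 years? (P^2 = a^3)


a = P^(2/3) = 93.66^(2/3) = 20.6238

20.6238 AU


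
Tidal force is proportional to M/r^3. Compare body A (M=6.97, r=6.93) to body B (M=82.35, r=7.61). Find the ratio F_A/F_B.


Ratio = (M1/r1^3) / (M2/r2^3) = (6.97/6.93^3) / (82.35/7.61^3) = 0.1121

0.1121


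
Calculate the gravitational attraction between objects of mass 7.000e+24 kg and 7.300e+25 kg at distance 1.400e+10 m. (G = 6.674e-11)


F = G*m1*m2/r^2 = 6.674e-11 * 7.000e+24 * 7.300e+25 / (1.400e+10)^2 = 6.674e-11 * 5.110e+50 / 1.960e+20 = 1.740e+20

1.740e+20 N


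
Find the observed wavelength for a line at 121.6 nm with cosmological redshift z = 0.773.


lam_obs = lam_emit * (1 + z) = 121.6 * (1 + 0.773) = 215.5968

215.5968 nm


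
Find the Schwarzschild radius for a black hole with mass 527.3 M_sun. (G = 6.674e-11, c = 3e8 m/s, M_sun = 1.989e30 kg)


M = 527.3 * 1.989e30 kg = 1.0487997e+33 kg. rs = 2GM/c^2 = 2 * 6.674e-11 * 1.0487997e+33 / (3e8)^2 = 1.555e+06

1.555e+06 m


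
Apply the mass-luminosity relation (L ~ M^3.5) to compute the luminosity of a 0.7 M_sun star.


L/L_sun = (M/M_sun)^3.5 = 0.7^3.5 = 0.287

0.287 L_sun


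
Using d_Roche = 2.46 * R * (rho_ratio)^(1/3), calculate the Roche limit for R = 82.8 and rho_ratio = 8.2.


d_Roche = 2.46 * 82.8 * 8.2^(1/3) = 410.7429

410.7429


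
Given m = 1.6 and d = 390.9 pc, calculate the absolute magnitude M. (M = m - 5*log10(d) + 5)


M = m - 5*log10(d) + 5 = 1.6 - 5*log10(390.9) + 5 = -6.3603

-6.3603


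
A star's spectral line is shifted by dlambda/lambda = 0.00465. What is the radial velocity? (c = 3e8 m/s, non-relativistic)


v = (dlambda/lambda) * c = 0.00465 * 3e8 = 1.395e+06

1.395e+06 m/s


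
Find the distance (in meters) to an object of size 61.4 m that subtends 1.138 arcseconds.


D = size / theta_rad, theta_rad = 1.138 * pi/(180*3600) = 5.517e-06, D = 1.113e+07

1.113e+07 m


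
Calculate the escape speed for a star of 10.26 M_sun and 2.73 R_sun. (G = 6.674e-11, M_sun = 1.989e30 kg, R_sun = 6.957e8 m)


M = 10.26 * 1.989e30 kg = 2.040714e+31 kg; R = 2.73 * 6.957e8 m = 1.899261e+09 m. v_esc = sqrt(2GM/R) = sqrt(2 * 6.674e-11 * 2.040714e+31 / 1.899261e+09) = 1.198e+06

1.198e+06 m/s


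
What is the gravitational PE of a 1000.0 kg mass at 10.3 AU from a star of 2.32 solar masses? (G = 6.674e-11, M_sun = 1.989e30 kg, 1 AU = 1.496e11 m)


M = 2.32 * 1.989e30 kg = 4.61448e+30 kg; r = 10.3 AU * 1.496e11 m/AU = 1.54088e+12 m. U = -GM*m/r = -(6.674e-11 * 4.61448e+30 * 1000.0) / 1.54088e+12 = -1.999e+11

-1.999e+11 J


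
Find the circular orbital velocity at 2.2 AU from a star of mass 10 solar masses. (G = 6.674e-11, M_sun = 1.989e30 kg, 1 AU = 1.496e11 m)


v = sqrt(GM/r) = sqrt(6.674e-11 * 1.989e+31 / 3.291e+11) = 63508.7194

63508.7194 m/s


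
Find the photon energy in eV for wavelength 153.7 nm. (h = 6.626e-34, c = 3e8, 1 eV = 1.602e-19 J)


E = hc/lambda = 6.626e-34 * 3e8 / 1.537e-07 = 1.293e-18 J = 8.073 eV

8.073 eV


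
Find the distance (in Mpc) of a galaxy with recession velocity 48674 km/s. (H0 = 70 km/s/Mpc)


d = v / H0 = 48674 / 70 = 695.3429

695.3429 Mpc


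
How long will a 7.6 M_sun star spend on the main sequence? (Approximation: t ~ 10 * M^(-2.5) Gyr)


t = 10 * M^(-2.5) = 10 * 7.6^(-2.5) = 0.0628

0.0628 Gyr


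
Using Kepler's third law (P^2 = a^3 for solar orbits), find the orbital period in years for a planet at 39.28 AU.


P = a^(3/2) = 39.28^1.5 = 246.1825

246.1825 years


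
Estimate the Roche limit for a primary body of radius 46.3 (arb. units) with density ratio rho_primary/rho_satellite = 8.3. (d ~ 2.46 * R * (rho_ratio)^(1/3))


d_Roche = 2.46 * 46.3 * 8.3^(1/3) = 230.6086

230.6086


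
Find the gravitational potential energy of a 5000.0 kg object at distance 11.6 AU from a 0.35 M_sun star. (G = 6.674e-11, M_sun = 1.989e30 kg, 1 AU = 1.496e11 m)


M = 0.35 * 1.989e30 kg = 6.9615e+29 kg; r = 11.6 AU * 1.496e11 m/AU = 1.73536e+12 m. U = -GM*m/r = -(6.674e-11 * 6.9615e+29 * 5000.0) / 1.73536e+12 = -1.339e+11

-1.339e+11 J


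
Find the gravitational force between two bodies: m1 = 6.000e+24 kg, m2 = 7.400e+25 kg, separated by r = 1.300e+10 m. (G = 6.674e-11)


F = G*m1*m2/r^2 = 6.674e-11 * 6.000e+24 * 7.400e+25 / (1.300e+10)^2 = 6.674e-11 * 4.440e+50 / 1.690e+20 = 1.753e+20

1.753e+20 N


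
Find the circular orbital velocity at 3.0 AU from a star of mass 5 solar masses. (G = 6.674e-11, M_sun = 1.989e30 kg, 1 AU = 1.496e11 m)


v = sqrt(GM/r) = sqrt(6.674e-11 * 9.945e+30 / 4.488e+11) = 38456.4393

38456.4393 m/s


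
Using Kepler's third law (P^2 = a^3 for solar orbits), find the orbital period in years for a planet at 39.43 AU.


P = a^(3/2) = 39.43^1.5 = 247.594

247.594 years


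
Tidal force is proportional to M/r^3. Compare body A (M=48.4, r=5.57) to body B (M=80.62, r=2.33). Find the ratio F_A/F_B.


Ratio = (M1/r1^3) / (M2/r2^3) = (48.4/5.57^3) / (80.62/2.33^3) = 0.0439

0.0439


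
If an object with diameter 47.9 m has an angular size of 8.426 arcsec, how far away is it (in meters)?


D = size / theta_rad, theta_rad = 8.426 * pi/(180*3600) = 4.085e-05, D = 1.173e+06

1.173e+06 m


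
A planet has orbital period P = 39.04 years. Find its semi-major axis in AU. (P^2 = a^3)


a = P^(2/3) = 39.04^(2/3) = 11.5082

11.5082 AU


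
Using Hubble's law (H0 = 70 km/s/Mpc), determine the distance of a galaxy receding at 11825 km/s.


d = v / H0 = 11825 / 70 = 168.9286

168.9286 Mpc


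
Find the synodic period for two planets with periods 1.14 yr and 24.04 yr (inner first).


1/P_syn = |1/P1 - 1/P2| = |1/1.14 - 1/24.04| => P_syn = 1.1968

1.1968 years


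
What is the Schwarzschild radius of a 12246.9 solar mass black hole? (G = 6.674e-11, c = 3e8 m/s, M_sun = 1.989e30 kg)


M = 12246.9 * 1.989e30 kg = 2.43590841e+34 kg. rs = 2GM/c^2 = 2 * 6.674e-11 * 2.43590841e+34 / (3e8)^2 = 3.613e+07

3.613e+07 m


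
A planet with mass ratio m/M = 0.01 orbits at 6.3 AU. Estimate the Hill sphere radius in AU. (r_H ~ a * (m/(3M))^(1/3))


r_H = a * (m/3M)^(1/3) = 6.3 * (0.01/3)^(1/3) = 0.9411

0.9411 AU


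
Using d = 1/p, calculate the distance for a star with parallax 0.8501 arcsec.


d = 1/p = 1/0.8501 = 1.1763

1.1763 pc


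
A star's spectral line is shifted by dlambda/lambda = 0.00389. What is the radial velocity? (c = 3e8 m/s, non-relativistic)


v = (dlambda/lambda) * c = 0.00389 * 3e8 = 1.167e+06

1.167e+06 m/s


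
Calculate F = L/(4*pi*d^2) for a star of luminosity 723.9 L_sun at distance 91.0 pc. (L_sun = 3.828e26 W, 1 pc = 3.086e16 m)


F = L / (4*pi*d^2) = 2.771e+29 / (4*pi*(2.808e+18)^2) = 2.796e-09

2.796e-09 W/m^2


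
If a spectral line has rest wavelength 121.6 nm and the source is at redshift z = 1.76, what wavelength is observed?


lam_obs = lam_emit * (1 + z) = 121.6 * (1 + 1.76) = 335.616

335.616 nm


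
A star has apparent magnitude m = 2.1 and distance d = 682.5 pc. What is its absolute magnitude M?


M = m - 5*log10(d) + 5 = 2.1 - 5*log10(682.5) + 5 = -7.0705

-7.0705


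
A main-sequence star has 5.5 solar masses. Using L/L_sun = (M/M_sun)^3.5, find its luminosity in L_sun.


L/L_sun = (M/M_sun)^3.5 = 5.5^3.5 = 390.184

390.184 L_sun


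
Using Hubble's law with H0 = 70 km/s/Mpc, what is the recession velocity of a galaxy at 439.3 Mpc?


v = H0 * d = 70 * 439.3 = 30751.0

30751.0 km/s


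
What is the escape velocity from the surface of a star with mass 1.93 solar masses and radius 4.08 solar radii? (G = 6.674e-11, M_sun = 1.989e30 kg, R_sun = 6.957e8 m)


M = 1.93 * 1.989e30 kg = 3.83877e+30 kg; R = 4.08 * 6.957e8 m = 2.838456e+09 m. v_esc = sqrt(2GM/R) = sqrt(2 * 6.674e-11 * 3.83877e+30 / 2.838456e+09) = 424876.8434

424876.8434 m/s


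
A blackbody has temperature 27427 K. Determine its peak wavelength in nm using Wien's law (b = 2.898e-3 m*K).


lam_max = b / T = 2.898e-3 / 27427 = 1.057e-07 m = 105.6623 nm

105.6623 nm


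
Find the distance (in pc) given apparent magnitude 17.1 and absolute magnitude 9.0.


d = 10^((m - M + 5)/5) = 10^((17.1 - 9.0 + 5)/5) = 416.8694

416.8694 pc


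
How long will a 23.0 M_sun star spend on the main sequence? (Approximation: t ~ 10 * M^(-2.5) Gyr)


t = 10 * M^(-2.5) = 10 * 23.0^(-2.5) = 0.0039

0.0039 Gyr


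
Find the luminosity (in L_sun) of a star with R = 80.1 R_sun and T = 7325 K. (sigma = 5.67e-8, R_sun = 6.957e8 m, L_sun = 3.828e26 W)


R = 80.1 * 6.957e8 m = 5.572557e+10 m. L = 4*pi*R^2*sigma*T^4 = 4*pi*(5.572557e+10)^2 * 5.67e-8 * 7325^4 = 6.369897997e+30 W. L/L_sun = 6.369897997e+30 / 3.828e26 = 16640.2769

16640.2769 L_sun


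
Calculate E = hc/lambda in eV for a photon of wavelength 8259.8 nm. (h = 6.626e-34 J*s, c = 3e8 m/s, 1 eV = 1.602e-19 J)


E = hc/lambda = 6.626e-34 * 3e8 / 8.260e-06 = 2.407e-20 J = 0.1502 eV

0.1502 eV


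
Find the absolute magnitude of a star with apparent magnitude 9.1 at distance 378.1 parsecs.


M = m - 5*log10(d) + 5 = 9.1 - 5*log10(378.1) + 5 = 1.212

1.212


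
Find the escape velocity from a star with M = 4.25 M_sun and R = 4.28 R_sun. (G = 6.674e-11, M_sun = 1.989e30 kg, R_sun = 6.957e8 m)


M = 4.25 * 1.989e30 kg = 8.45325e+30 kg; R = 4.28 * 6.957e8 m = 2.977596e+09 m. v_esc = sqrt(2GM/R) = sqrt(2 * 6.674e-11 * 8.45325e+30 / 2.977596e+09) = 615583.6401

615583.6401 m/s


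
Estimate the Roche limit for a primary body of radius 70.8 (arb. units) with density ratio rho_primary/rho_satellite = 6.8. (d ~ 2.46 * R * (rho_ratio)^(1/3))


d_Roche = 2.46 * 70.8 * 6.8^(1/3) = 329.9676

329.9676


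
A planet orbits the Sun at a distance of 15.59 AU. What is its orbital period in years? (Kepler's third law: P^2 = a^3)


P = a^(3/2) = 15.59^1.5 = 61.5558

61.5558 years


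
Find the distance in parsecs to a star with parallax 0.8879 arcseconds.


d = 1/p = 1/0.8879 = 1.1263

1.1263 pc


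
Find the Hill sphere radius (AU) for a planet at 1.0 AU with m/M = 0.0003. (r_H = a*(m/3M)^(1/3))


r_H = a * (m/3M)^(1/3) = 1.0 * (0.0003/3)^(1/3) = 0.0464

0.0464 AU


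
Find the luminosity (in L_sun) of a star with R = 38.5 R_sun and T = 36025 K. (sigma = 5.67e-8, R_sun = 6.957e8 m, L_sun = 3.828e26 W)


R = 38.5 * 6.957e8 m = 2.678445e+10 m. L = 4*pi*R^2*sigma*T^4 = 4*pi*(2.678445e+10)^2 * 5.67e-8 * 36025^4 = 8.609428955e+32 W. L/L_sun = 8.609428955e+32 / 3.828e26 = 2.249e+06

2.249e+06 L_sun


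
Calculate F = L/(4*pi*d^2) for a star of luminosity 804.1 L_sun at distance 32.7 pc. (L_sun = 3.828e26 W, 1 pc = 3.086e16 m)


F = L / (4*pi*d^2) = 3.078e+29 / (4*pi*(1.009e+18)^2) = 2.405e-08

2.405e-08 W/m^2


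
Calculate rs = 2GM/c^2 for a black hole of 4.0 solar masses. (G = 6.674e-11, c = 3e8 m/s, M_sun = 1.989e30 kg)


M = 4.0 * 1.989e30 kg = 7.956e+30 kg. rs = 2GM/c^2 = 2 * 6.674e-11 * 7.956e+30 / (3e8)^2 = 11799.632

11799.632 m


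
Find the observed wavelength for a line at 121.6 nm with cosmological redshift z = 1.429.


lam_obs = lam_emit * (1 + z) = 121.6 * (1 + 1.429) = 295.3664

295.3664 nm


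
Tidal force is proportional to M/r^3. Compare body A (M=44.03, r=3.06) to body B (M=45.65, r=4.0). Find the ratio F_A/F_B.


Ratio = (M1/r1^3) / (M2/r2^3) = (44.03/3.06^3) / (45.65/4.0^3) = 2.1544

2.1544


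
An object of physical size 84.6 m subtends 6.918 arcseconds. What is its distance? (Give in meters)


D = size / theta_rad, theta_rad = 6.918 * pi/(180*3600) = 3.354e-05, D = 2.522e+06

2.522e+06 m


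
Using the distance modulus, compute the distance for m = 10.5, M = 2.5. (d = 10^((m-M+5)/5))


d = 10^((m - M + 5)/5) = 10^((10.5 - 2.5 + 5)/5) = 398.1072

398.1072 pc


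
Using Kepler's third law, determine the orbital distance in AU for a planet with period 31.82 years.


a = P^(2/3) = 31.82^(2/3) = 10.0415

10.0415 AU


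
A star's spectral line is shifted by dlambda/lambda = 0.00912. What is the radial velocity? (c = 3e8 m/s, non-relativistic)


v = (dlambda/lambda) * c = 0.00912 * 3e8 = 2.736e+06

2.736e+06 m/s


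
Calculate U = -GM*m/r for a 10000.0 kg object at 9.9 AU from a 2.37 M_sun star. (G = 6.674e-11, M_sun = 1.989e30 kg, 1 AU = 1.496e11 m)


M = 2.37 * 1.989e30 kg = 4.71393e+30 kg; r = 9.9 AU * 1.496e11 m/AU = 1.48104e+12 m. U = -GM*m/r = -(6.674e-11 * 4.71393e+30 * 10000.0) / 1.48104e+12 = -2.124e+12

-2.124e+12 J


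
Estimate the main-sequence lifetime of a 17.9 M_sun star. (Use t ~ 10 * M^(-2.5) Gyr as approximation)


t = 10 * M^(-2.5) = 10 * 17.9^(-2.5) = 0.0074

0.0074 Gyr


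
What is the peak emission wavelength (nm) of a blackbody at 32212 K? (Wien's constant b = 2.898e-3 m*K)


lam_max = b / T = 2.898e-3 / 32212 = 8.997e-08 m = 89.9665 nm

89.9665 nm


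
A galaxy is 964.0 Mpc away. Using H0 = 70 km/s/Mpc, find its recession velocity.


v = H0 * d = 70 * 964.0 = 67480.0

67480.0 km/s


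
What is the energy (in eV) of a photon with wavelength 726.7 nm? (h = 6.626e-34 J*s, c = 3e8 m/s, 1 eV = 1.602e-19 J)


E = hc/lambda = 6.626e-34 * 3e8 / 7.267e-07 = 2.735e-19 J = 1.7075 eV

1.7075 eV


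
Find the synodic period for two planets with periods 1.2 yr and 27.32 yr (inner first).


1/P_syn = |1/P1 - 1/P2| = |1/1.2 - 1/27.32| => P_syn = 1.2551

1.2551 years


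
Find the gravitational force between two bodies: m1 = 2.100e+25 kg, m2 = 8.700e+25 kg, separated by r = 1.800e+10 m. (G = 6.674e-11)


F = G*m1*m2/r^2 = 6.674e-11 * 2.100e+25 * 8.700e+25 / (1.800e+10)^2 = 6.674e-11 * 1.827e+51 / 3.240e+20 = 3.763e+20

3.763e+20 N


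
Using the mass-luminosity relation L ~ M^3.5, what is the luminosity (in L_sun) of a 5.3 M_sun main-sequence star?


L/L_sun = (M/M_sun)^3.5 = 5.3^3.5 = 342.7406

342.7406 L_sun


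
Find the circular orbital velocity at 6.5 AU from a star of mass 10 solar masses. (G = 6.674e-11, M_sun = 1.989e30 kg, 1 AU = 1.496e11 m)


v = sqrt(GM/r) = sqrt(6.674e-11 * 1.989e+31 / 9.724e+11) = 36947.7518

36947.7518 m/s


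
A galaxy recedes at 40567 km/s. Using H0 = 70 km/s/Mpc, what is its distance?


d = v / H0 = 40567 / 70 = 579.5286

579.5286 Mpc


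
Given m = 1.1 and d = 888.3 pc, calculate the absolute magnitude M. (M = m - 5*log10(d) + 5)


M = m - 5*log10(d) + 5 = 1.1 - 5*log10(888.3) + 5 = -8.6428

-8.6428


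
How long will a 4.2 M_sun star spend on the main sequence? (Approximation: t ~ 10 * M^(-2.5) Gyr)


t = 10 * M^(-2.5) = 10 * 4.2^(-2.5) = 0.2766

0.2766 Gyr


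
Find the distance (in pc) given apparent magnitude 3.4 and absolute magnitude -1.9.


d = 10^((m - M + 5)/5) = 10^((3.4 - -1.9 + 5)/5) = 114.8154

114.8154 pc


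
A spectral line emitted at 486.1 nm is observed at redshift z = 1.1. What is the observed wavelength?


lam_obs = lam_emit * (1 + z) = 486.1 * (1 + 1.1) = 1020.81

1020.81 nm


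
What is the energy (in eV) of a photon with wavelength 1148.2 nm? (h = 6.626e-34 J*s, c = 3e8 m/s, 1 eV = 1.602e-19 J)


E = hc/lambda = 6.626e-34 * 3e8 / 1.148e-06 = 1.731e-19 J = 1.0807 eV

1.0807 eV


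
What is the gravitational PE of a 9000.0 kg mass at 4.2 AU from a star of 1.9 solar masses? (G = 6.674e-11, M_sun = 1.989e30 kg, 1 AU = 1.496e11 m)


M = 1.9 * 1.989e30 kg = 3.7791e+30 kg; r = 4.2 AU * 1.496e11 m/AU = 6.2832e+11 m. U = -GM*m/r = -(6.674e-11 * 3.7791e+30 * 9000.0) / 6.2832e+11 = -3.613e+12

-3.613e+12 J


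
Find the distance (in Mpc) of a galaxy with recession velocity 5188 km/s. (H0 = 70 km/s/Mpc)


d = v / H0 = 5188 / 70 = 74.1143

74.1143 Mpc


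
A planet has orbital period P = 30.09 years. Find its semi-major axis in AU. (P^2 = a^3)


a = P^(2/3) = 30.09^(2/3) = 9.6742

9.6742 AU


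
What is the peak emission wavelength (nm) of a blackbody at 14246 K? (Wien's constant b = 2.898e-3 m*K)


lam_max = b / T = 2.898e-3 / 14246 = 2.034e-07 m = 203.4255 nm

203.4255 nm


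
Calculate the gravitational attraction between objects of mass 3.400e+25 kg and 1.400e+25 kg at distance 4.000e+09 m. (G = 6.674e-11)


F = G*m1*m2/r^2 = 6.674e-11 * 3.400e+25 * 1.400e+25 / (4.000e+09)^2 = 6.674e-11 * 4.760e+50 / 1.600e+19 = 1.986e+21

1.986e+21 N


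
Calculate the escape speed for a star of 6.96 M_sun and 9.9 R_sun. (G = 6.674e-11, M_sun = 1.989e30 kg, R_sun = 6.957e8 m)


M = 6.96 * 1.989e30 kg = 1.384344e+31 kg; R = 9.9 * 6.957e8 m = 6.88743e+09 m. v_esc = sqrt(2GM/R) = sqrt(2 * 6.674e-11 * 1.384344e+31 / 6.88743e+09) = 517966.3082

517966.3082 m/s


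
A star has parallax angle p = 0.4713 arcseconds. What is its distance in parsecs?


d = 1/p = 1/0.4713 = 2.1218

2.1218 pc


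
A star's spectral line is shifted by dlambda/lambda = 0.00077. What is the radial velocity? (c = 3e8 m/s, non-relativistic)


v = (dlambda/lambda) * c = 0.00077 * 3e8 = 231000.0

231000.0 m/s


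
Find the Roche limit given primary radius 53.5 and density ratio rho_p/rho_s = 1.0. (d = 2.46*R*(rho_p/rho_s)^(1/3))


d_Roche = 2.46 * 53.5 * 1.0^(1/3) = 131.61

131.61


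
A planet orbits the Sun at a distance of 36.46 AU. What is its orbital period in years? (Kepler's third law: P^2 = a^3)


P = a^(3/2) = 36.46^1.5 = 220.1532

220.1532 years


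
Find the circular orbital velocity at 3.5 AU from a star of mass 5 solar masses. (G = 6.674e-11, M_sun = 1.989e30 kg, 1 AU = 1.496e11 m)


v = sqrt(GM/r) = sqrt(6.674e-11 * 9.945e+30 / 5.236e+11) = 35603.7445

35603.7445 m/s


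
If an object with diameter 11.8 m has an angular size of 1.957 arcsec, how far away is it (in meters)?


D = size / theta_rad, theta_rad = 1.957 * pi/(180*3600) = 9.488e-06, D = 1.244e+06

1.244e+06 m


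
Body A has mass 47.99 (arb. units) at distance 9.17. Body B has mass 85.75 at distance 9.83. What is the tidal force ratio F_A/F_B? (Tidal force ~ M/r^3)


Ratio = (M1/r1^3) / (M2/r2^3) = (47.99/9.17^3) / (85.75/9.83^3) = 0.6894

0.6894


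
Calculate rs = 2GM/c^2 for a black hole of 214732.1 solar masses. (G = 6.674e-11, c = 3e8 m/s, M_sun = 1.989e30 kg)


M = 214732.1 * 1.989e30 kg = 4.271021469e+35 kg. rs = 2GM/c^2 = 2 * 6.674e-11 * 4.271021469e+35 / (3e8)^2 = 6.334e+08

6.334e+08 m


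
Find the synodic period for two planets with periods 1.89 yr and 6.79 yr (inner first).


1/P_syn = |1/P1 - 1/P2| = |1/1.89 - 1/6.79| => P_syn = 2.619

2.619 years


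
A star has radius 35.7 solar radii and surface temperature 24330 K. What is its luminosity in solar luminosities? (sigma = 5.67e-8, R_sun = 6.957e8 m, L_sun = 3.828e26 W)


R = 35.7 * 6.957e8 m = 2.483649e+10 m. L = 4*pi*R^2*sigma*T^4 = 4*pi*(2.483649e+10)^2 * 5.67e-8 * 24330^4 = 1.54007474e+32 W. L/L_sun = 1.54007474e+32 / 3.828e26 = 402318.375

402318.375 L_sun


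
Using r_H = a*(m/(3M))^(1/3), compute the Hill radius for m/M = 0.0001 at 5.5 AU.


r_H = a * (m/3M)^(1/3) = 5.5 * (0.0001/3)^(1/3) = 0.177

0.177 AU


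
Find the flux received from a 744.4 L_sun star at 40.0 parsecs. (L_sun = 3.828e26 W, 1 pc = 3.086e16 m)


F = L / (4*pi*d^2) = 2.850e+29 / (4*pi*(1.234e+18)^2) = 1.488e-08

1.488e-08 W/m^2


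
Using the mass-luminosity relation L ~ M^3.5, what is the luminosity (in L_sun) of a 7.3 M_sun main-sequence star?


L/L_sun = (M/M_sun)^3.5 = 7.3^3.5 = 1051.0661

1051.0661 L_sun


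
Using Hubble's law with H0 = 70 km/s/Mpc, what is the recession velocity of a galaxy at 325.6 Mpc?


v = H0 * d = 70 * 325.6 = 22792.0

22792.0 km/s


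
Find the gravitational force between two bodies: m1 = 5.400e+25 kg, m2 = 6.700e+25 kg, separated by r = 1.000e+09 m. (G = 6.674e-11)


F = G*m1*m2/r^2 = 6.674e-11 * 5.400e+25 * 6.700e+25 / (1.000e+09)^2 = 6.674e-11 * 3.618e+51 / 1.000e+18 = 2.415e+23

2.415e+23 N


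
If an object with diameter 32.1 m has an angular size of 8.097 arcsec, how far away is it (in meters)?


D = size / theta_rad, theta_rad = 8.097 * pi/(180*3600) = 3.926e-05, D = 817722.648

817722.648 m


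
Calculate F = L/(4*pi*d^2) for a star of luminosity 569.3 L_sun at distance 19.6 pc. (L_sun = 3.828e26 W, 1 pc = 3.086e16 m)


F = L / (4*pi*d^2) = 2.179e+29 / (4*pi*(6.049e+17)^2) = 4.740e-08

4.740e-08 W/m^2


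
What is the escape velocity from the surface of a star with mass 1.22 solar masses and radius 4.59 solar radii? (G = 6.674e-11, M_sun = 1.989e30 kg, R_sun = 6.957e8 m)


M = 1.22 * 1.989e30 kg = 2.42658e+30 kg; R = 4.59 * 6.957e8 m = 3.193263e+09 m. v_esc = sqrt(2GM/R) = sqrt(2 * 6.674e-11 * 2.42658e+30 / 3.193263e+09) = 318484.3244

318484.3244 m/s


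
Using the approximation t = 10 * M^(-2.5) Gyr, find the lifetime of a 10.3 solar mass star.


t = 10 * M^(-2.5) = 10 * 10.3^(-2.5) = 0.0294

0.0294 Gyr


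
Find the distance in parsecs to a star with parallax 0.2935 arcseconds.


d = 1/p = 1/0.2935 = 3.4072

3.4072 pc


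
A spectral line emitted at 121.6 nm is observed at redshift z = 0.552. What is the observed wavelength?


lam_obs = lam_emit * (1 + z) = 121.6 * (1 + 0.552) = 188.7232

188.7232 nm


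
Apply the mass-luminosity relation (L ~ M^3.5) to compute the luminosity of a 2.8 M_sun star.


L/L_sun = (M/M_sun)^3.5 = 2.8^3.5 = 36.7327

36.7327 L_sun


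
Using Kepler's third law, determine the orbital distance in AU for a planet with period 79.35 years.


a = P^(2/3) = 79.35^(2/3) = 18.4657

18.4657 AU


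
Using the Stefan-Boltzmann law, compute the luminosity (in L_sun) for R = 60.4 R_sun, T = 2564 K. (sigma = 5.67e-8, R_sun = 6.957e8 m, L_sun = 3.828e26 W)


R = 60.4 * 6.957e8 m = 4.202028e+10 m. L = 4*pi*R^2*sigma*T^4 = 4*pi*(4.202028e+10)^2 * 5.67e-8 * 2564^4 = 5.437294925e+28 W. L/L_sun = 5.437294925e+28 / 3.828e26 = 142.0401

142.0401 L_sun


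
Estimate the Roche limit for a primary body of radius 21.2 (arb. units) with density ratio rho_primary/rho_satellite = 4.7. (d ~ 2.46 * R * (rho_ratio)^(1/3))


d_Roche = 2.46 * 21.2 * 4.7^(1/3) = 87.3582

87.3582


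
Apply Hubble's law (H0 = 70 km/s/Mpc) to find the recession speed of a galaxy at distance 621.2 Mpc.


v = H0 * d = 70 * 621.2 = 43484.0

43484.0 km/s


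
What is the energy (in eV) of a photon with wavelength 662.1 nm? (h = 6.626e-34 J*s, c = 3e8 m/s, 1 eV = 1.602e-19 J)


E = hc/lambda = 6.626e-34 * 3e8 / 6.621e-07 = 3.002e-19 J = 1.8741 eV

1.8741 eV


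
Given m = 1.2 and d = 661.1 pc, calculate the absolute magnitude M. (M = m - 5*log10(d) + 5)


M = m - 5*log10(d) + 5 = 1.2 - 5*log10(661.1) + 5 = -7.9013

-7.9013


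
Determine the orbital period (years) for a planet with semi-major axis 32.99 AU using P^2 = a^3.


P = a^(3/2) = 32.99^1.5 = 189.4844

189.4844 years


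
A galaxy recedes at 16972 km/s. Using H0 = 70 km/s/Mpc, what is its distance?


d = v / H0 = 16972 / 70 = 242.4571

242.4571 Mpc


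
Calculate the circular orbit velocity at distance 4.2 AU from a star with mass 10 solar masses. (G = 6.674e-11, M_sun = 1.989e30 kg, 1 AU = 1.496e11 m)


v = sqrt(GM/r) = sqrt(6.674e-11 * 1.989e+31 / 6.283e+11) = 45964.2365

45964.2365 m/s


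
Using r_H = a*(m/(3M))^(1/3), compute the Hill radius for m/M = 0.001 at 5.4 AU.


r_H = a * (m/3M)^(1/3) = 5.4 * (0.001/3)^(1/3) = 0.3744

0.3744 AU


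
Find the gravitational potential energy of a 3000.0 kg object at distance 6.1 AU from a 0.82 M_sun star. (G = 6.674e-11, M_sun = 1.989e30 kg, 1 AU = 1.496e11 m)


M = 0.82 * 1.989e30 kg = 1.63098e+30 kg; r = 6.1 AU * 1.496e11 m/AU = 9.1256e+11 m. U = -GM*m/r = -(6.674e-11 * 1.63098e+30 * 3000.0) / 9.1256e+11 = -3.578e+11

-3.578e+11 J


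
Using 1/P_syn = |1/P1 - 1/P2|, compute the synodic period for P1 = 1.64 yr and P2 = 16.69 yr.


1/P_syn = |1/P1 - 1/P2| = |1/1.64 - 1/16.69| => P_syn = 1.8187

1.8187 years


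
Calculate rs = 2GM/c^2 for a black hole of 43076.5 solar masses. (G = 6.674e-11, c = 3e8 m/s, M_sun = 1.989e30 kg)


M = 43076.5 * 1.989e30 kg = 8.56791585e+34 kg. rs = 2GM/c^2 = 2 * 6.674e-11 * 8.56791585e+34 / (3e8)^2 = 1.271e+08

1.271e+08 m


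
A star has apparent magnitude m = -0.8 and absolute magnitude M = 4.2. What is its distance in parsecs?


d = 10^((m - M + 5)/5) = 10^((-0.8 - 4.2 + 5)/5) = 1.0

1.0 pc


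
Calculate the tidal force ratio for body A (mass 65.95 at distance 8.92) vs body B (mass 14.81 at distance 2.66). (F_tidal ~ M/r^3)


Ratio = (M1/r1^3) / (M2/r2^3) = (65.95/8.92^3) / (14.81/2.66^3) = 0.1181

0.1181


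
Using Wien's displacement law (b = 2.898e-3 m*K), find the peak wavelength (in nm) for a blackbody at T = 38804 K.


lam_max = b / T = 2.898e-3 / 38804 = 7.468e-08 m = 74.683 nm

74.683 nm


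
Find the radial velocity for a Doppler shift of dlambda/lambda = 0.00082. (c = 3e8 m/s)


v = (dlambda/lambda) * c = 0.00082 * 3e8 = 246000.0

246000.0 m/s


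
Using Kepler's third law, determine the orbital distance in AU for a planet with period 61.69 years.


a = P^(2/3) = 61.69^(2/3) = 15.6126

15.6126 AU


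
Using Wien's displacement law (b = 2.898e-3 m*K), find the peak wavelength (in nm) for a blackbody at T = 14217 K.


lam_max = b / T = 2.898e-3 / 14217 = 2.038e-07 m = 203.8405 nm

203.8405 nm


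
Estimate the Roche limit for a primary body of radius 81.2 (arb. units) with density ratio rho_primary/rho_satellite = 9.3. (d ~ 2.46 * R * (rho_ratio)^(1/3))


d_Roche = 2.46 * 81.2 * 9.3^(1/3) = 420.0672

420.0672


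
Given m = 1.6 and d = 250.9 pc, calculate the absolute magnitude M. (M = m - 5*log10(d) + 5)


M = m - 5*log10(d) + 5 = 1.6 - 5*log10(250.9) + 5 = -5.3975

-5.3975


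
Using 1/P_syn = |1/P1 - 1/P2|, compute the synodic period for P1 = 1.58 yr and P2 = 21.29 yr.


1/P_syn = |1/P1 - 1/P2| = |1/1.58 - 1/21.29| => P_syn = 1.7067

1.7067 years


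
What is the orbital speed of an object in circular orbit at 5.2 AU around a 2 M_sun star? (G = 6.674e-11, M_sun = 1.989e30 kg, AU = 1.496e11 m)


v = sqrt(GM/r) = sqrt(6.674e-11 * 3.978e+30 / 7.779e+11) = 18473.8759

18473.8759 m/s


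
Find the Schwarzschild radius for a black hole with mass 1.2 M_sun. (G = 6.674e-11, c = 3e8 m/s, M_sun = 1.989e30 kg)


M = 1.2 * 1.989e30 kg = 2.3868e+30 kg. rs = 2GM/c^2 = 2 * 6.674e-11 * 2.3868e+30 / (3e8)^2 = 3539.8896

3539.8896 m


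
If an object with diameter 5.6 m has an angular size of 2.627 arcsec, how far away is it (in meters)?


D = size / theta_rad, theta_rad = 2.627 * pi/(180*3600) = 1.274e-05, D = 439696.5797

439696.5797 m


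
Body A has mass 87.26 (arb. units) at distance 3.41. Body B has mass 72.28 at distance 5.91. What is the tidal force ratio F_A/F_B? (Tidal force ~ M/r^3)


Ratio = (M1/r1^3) / (M2/r2^3) = (87.26/3.41^3) / (72.28/5.91^3) = 6.2849

6.2849


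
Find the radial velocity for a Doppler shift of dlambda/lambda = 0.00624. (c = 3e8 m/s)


v = (dlambda/lambda) * c = 0.00624 * 3e8 = 1.872e+06

1.872e+06 m/s


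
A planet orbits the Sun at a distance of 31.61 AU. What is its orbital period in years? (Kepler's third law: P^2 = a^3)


P = a^(3/2) = 31.61^1.5 = 177.7202

177.7202 years


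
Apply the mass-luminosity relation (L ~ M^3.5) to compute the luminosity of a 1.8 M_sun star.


L/L_sun = (M/M_sun)^3.5 = 1.8^3.5 = 7.8244

7.8244 L_sun


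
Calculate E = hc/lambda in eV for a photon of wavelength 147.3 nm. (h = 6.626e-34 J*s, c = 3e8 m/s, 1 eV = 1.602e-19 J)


E = hc/lambda = 6.626e-34 * 3e8 / 1.473e-07 = 1.349e-18 J = 8.4238 eV

8.4238 eV


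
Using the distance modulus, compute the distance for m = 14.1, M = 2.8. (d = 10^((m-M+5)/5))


d = 10^((m - M + 5)/5) = 10^((14.1 - 2.8 + 5)/5) = 1819.7009

1819.7009 pc


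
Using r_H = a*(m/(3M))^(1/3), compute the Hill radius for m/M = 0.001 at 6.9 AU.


r_H = a * (m/3M)^(1/3) = 6.9 * (0.001/3)^(1/3) = 0.4784

0.4784 AU


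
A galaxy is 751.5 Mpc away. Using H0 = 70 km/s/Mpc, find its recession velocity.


v = H0 * d = 70 * 751.5 = 52605.0

52605.0 km/s


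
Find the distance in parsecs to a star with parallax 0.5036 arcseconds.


d = 1/p = 1/0.5036 = 1.9857

1.9857 pc


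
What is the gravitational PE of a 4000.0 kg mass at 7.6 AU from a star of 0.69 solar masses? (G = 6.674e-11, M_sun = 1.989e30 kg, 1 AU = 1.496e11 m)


M = 0.69 * 1.989e30 kg = 1.37241e+30 kg; r = 7.6 AU * 1.496e11 m/AU = 1.13696e+12 m. U = -GM*m/r = -(6.674e-11 * 1.37241e+30 * 4000.0) / 1.13696e+12 = -3.222e+11

-3.222e+11 J


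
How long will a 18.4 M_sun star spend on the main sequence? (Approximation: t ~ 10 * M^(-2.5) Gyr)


t = 10 * M^(-2.5) = 10 * 18.4^(-2.5) = 0.0069

0.0069 Gyr


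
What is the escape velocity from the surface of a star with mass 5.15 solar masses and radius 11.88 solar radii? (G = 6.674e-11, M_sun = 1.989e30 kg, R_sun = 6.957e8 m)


M = 5.15 * 1.989e30 kg = 1.024335e+31 kg; R = 11.88 * 6.957e8 m = 8.264916e+09 m. v_esc = sqrt(2GM/R) = sqrt(2 * 6.674e-11 * 1.024335e+31 / 8.264916e+09) = 406733.443

406733.443 m/s


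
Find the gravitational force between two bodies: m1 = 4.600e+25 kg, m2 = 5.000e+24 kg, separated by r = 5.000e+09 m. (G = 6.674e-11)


F = G*m1*m2/r^2 = 6.674e-11 * 4.600e+25 * 5.000e+24 / (5.000e+09)^2 = 6.674e-11 * 2.300e+50 / 2.500e+19 = 6.140e+20

6.140e+20 N
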